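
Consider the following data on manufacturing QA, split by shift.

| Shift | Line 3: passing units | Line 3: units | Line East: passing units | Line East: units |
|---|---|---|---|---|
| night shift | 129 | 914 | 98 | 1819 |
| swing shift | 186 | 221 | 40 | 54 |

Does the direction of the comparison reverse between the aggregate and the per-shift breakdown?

Night shift: Line 3 129/914 = 14.1%, Line East 98/1819 = 5.4% → Line 3
Swing shift: Line 3 186/221 = 84.2%, Line East 40/54 = 74.1% → Line 3
Overall: Line 3 315/1135 = 27.8%, Line East 138/1873 = 7.4% → Line 3
Line 3 wins overall and in every shift group — no reversal.

No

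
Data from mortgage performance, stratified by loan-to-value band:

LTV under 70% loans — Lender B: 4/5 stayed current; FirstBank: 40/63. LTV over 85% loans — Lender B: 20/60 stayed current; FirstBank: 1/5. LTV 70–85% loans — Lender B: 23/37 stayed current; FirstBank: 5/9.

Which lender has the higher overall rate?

FirstBank

LTV under 70%: Lender B 4/5 = 80.0%, FirstBank 40/63 = 63.5% → Lender B
LTV over 85%: Lender B 20/60 = 33.3%, FirstBank 1/5 = 20.0% → Lender B
LTV 70–85%: Lender B 23/37 = 62.2%, FirstBank 5/9 = 55.6% → Lender B
Overall: Lender B 47/102 = 46.1%, FirstBank 46/77 = 59.7% → FirstBank
(Lender B wins every loan-to-value group but FirstBank wins overall — Lender B's loans skew toward the low-rate LTV over 85% group.)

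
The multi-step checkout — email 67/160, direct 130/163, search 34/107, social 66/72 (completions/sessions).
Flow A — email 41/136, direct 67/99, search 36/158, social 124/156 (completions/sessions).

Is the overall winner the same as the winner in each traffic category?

Yes

Email: the multi-step checkout 67/160 = 41.9%, Flow A 41/136 = 30.1% → the multi-step checkout
Direct: the multi-step checkout 130/163 = 79.8%, Flow A 67/99 = 67.7% → the multi-step checkout
Search: the multi-step checkout 34/107 = 31.8%, Flow A 36/158 = 22.8% → the multi-step checkout
Social: the multi-step checkout 66/72 = 91.7%, Flow A 124/156 = 79.5% → the multi-step checkout
Overall: the multi-step checkout 297/502 = 59.2%, Flow A 268/549 = 48.8% → the multi-step checkout
The multi-step checkout wins overall and in every traffic group — no reversal.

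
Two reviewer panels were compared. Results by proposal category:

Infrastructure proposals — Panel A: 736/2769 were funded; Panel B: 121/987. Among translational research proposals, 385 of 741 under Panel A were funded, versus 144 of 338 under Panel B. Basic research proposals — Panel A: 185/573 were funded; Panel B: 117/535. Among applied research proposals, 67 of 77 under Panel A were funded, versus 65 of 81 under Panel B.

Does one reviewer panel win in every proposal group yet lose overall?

Infrastructure: Panel A 736/2769 = 26.6%, Panel B 121/987 = 12.3% → Panel A
Translational research: Panel A 385/741 = 52.0%, Panel B 144/338 = 42.6% → Panel A
Basic research: Panel A 185/573 = 32.3%, Panel B 117/535 = 21.9% → Panel A
Applied research: Panel A 67/77 = 87.0%, Panel B 65/81 = 80.2% → Panel A
Overall: Panel A 1373/4160 = 33.0%, Panel B 447/1941 = 23.0% → Panel A
Panel A wins overall and in every proposal group — no reversal.

No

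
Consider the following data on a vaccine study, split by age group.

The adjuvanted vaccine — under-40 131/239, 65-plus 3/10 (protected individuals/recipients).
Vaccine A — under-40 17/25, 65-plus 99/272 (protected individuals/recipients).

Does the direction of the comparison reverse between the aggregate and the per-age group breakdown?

Under-40: the adjuvanted vaccine 131/239 = 54.8%, Vaccine A 17/25 = 68.0% → Vaccine A
65-plus: the adjuvanted vaccine 3/10 = 30.0%, Vaccine A 99/272 = 36.4% → Vaccine A
Overall: the adjuvanted vaccine 134/249 = 53.8%, Vaccine A 116/297 = 39.1% → the adjuvanted vaccine
Vaccine A wins each age group but the adjuvanted vaccine wins overall — the comparison reverses. Vaccine A's recipients skew toward 65-plus, which has a lower base rate.

Yes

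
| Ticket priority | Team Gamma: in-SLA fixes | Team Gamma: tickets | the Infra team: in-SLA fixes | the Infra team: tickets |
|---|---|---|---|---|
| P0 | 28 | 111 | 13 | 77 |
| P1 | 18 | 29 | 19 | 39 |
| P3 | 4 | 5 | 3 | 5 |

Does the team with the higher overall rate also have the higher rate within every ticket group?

Yes

P0: Team Gamma 28/111 = 25.2%, the Infra team 13/77 = 16.9% → Team Gamma
P1: Team Gamma 18/29 = 62.1%, the Infra team 19/39 = 48.7% → Team Gamma
P3: Team Gamma 4/5 = 80.0%, the Infra team 3/5 = 60.0% → Team Gamma
Overall: Team Gamma 50/145 = 34.5%, the Infra team 35/121 = 28.9% → Team Gamma
Team Gamma wins overall and in every ticket group — no reversal.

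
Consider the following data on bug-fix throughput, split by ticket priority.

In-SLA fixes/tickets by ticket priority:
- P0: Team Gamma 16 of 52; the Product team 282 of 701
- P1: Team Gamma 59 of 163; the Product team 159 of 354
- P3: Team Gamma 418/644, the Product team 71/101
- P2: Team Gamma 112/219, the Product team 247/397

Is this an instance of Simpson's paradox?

P0: Team Gamma 16/52 = 30.8%, the Product team 282/701 = 40.2% → the Product team
P1: Team Gamma 59/163 = 36.2%, the Product team 159/354 = 44.9% → the Product team
P3: Team Gamma 418/644 = 64.9%, the Product team 71/101 = 70.3% → the Product team
P2: Team Gamma 112/219 = 51.1%, the Product team 247/397 = 62.2% → the Product team
Overall: Team Gamma 605/1078 = 56.1%, the Product team 759/1553 = 48.9% → Team Gamma
The Product team wins each ticket group but Team Gamma wins overall — the comparison reverses. The Product team's tickets skew toward P0, which has a lower base rate.

Yes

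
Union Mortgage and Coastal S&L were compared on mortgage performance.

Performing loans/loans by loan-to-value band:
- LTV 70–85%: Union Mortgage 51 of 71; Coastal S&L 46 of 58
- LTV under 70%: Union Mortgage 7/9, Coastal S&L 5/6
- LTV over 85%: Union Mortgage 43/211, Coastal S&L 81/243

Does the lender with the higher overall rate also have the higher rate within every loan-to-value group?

LTV 70–85%: Union Mortgage 51/71 = 71.8%, Coastal S&L 46/58 = 79.3% → Coastal S&L
LTV under 70%: Union Mortgage 7/9 = 77.8%, Coastal S&L 5/6 = 83.3% → Coastal S&L
LTV over 85%: Union Mortgage 43/211 = 20.4%, Coastal S&L 81/243 = 33.3% → Coastal S&L
Overall: Union Mortgage 101/291 = 34.7%, Coastal S&L 132/307 = 43.0% → Coastal S&L
Coastal S&L wins overall and in every loan-to-value group — no reversal.

Yes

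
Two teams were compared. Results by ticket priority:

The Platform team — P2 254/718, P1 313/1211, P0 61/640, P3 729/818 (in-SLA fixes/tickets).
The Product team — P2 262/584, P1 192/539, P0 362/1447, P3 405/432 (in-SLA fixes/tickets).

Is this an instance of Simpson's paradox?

P2: the Platform team 254/718 = 35.4%, the Product team 262/584 = 44.9% → the Product team
P1: the Platform team 313/1211 = 25.8%, the Product team 192/539 = 35.6% → the Product team
P0: the Platform team 61/640 = 9.5%, the Product team 362/1447 = 25.0% → the Product team
P3: the Platform team 729/818 = 89.1%, the Product team 405/432 = 93.8% → the Product team
Overall: the Platform team 1357/3387 = 40.1%, the Product team 1221/3002 = 40.7% → the Product team
The Product team wins overall and in every ticket group — no reversal.

No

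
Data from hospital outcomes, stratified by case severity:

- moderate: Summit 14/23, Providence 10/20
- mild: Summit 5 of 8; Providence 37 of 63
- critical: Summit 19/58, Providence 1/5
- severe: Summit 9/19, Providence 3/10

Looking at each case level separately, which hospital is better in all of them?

Moderate: Summit 14/23 = 60.9%, Providence 10/20 = 50.0% → Summit
Mild: Summit 5/8 = 62.5%, Providence 37/63 = 58.7% → Summit
Critical: Summit 19/58 = 32.8%, Providence 1/5 = 20.0% → Summit
Severe: Summit 9/19 = 47.4%, Providence 3/10 = 30.0% → Summit
Summit has the higher rate in all 4 groups.

Summit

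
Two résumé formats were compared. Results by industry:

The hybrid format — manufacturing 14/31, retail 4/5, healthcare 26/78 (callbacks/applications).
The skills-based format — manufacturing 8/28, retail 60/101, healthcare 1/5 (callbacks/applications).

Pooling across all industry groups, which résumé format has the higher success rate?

the skills-based format

Manufacturing: the hybrid format 14/31 = 45.2%, the skills-based format 8/28 = 28.6% → the hybrid format
Retail: the hybrid format 4/5 = 80.0%, the skills-based format 60/101 = 59.4% → the hybrid format
Healthcare: the hybrid format 26/78 = 33.3%, the skills-based format 1/5 = 20.0% → the hybrid format
Overall: the hybrid format 44/114 = 38.6%, the skills-based format 69/134 = 51.5% → the skills-based format
(The hybrid format wins every industry group but the skills-based format wins overall — the hybrid format's applications skew toward the low-rate healthcare group.)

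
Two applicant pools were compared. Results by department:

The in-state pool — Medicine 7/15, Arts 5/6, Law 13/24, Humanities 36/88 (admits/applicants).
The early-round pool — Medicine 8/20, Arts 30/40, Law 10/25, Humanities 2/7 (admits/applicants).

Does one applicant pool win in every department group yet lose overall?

Yes

Medicine: the in-state pool 7/15 = 46.7%, the early-round pool 8/20 = 40.0% → the in-state pool
Arts: the in-state pool 5/6 = 83.3%, the early-round pool 30/40 = 75.0% → the in-state pool
Law: the in-state pool 13/24 = 54.2%, the early-round pool 10/25 = 40.0% → the in-state pool
Humanities: the in-state pool 36/88 = 40.9%, the early-round pool 2/7 = 28.6% → the in-state pool
Overall: the in-state pool 61/133 = 45.9%, the early-round pool 50/92 = 54.3% → the early-round pool
The in-state pool wins each department group but the early-round pool wins overall — the comparison reverses. The in-state pool's applicants skew toward Humanities, which has a lower base rate.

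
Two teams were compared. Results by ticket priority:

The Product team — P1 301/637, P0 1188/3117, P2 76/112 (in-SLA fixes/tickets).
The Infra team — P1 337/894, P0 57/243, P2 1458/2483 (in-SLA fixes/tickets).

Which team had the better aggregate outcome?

P1: the Product team 301/637 = 47.3%, the Infra team 337/894 = 37.7% → the Product team
P0: the Product team 1188/3117 = 38.1%, the Infra team 57/243 = 23.5% → the Product team
P2: the Product team 76/112 = 67.9%, the Infra team 1458/2483 = 58.7% → the Product team
Overall: the Product team 1565/3866 = 40.5%, the Infra team 1852/3620 = 51.2% → the Infra team
(The Product team wins every ticket group but the Infra team wins overall — the Product team's tickets skew toward the low-rate P0 group.)

the Infra team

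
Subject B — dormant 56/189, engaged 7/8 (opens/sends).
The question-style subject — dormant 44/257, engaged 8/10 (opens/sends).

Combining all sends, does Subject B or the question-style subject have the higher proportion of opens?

Subject B

Dormant: Subject B 56/189 = 29.6%, the question-style subject 44/257 = 17.1% → Subject B
Engaged: Subject B 7/8 = 87.5%, the question-style subject 8/10 = 80.0% → Subject B
Overall: Subject B 63/197 = 32.0%, the question-style subject 52/267 = 19.5% → Subject B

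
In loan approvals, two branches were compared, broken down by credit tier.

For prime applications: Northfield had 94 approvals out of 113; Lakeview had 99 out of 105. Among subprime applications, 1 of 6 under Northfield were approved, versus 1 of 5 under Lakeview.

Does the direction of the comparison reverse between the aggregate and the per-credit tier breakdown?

No

Prime: Northfield 94/113 = 83.2%, Lakeview 99/105 = 94.3% → Lakeview
Subprime: Northfield 1/6 = 16.7%, Lakeview 1/5 = 20.0% → Lakeview
Overall: Northfield 95/119 = 79.8%, Lakeview 100/110 = 90.9% → Lakeview
Lakeview wins overall and in every credit group — no reversal.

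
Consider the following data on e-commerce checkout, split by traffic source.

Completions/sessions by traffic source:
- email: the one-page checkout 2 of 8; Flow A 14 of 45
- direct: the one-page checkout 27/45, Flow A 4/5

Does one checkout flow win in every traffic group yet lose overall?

Yes

Email: the one-page checkout 2/8 = 25.0%, Flow A 14/45 = 31.1% → Flow A
Direct: the one-page checkout 27/45 = 60.0%, Flow A 4/5 = 80.0% → Flow A
Overall: the one-page checkout 29/53 = 54.7%, Flow A 18/50 = 36.0% → the one-page checkout
Flow A wins each traffic group but the one-page checkout wins overall — the comparison reverses. Flow A's sessions skew toward email, which has a lower base rate.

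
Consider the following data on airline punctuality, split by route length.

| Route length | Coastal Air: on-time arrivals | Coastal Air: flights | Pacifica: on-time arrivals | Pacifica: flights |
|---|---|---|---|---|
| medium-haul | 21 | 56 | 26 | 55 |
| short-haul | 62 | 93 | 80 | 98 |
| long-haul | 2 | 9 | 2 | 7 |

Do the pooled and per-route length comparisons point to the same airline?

Medium-haul: Coastal Air 21/56 = 37.5%, Pacifica 26/55 = 47.3% → Pacifica
Short-haul: Coastal Air 62/93 = 66.7%, Pacifica 80/98 = 81.6% → Pacifica
Long-haul: Coastal Air 2/9 = 22.2%, Pacifica 2/7 = 28.6% → Pacifica
Overall: Coastal Air 85/158 = 53.8%, Pacifica 108/160 = 67.5% → Pacifica
Pacifica wins overall and in every route group — no reversal.

Yes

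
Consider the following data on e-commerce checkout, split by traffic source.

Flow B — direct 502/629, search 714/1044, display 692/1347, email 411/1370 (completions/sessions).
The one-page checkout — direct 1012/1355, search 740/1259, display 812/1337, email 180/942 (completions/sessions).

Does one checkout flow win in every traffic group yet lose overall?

Direct: Flow B 502/629 = 79.8%, the one-page checkout 1012/1355 = 74.7% → Flow B
Search: Flow B 714/1044 = 68.4%, the one-page checkout 740/1259 = 58.8% → Flow B
Display: Flow B 692/1347 = 51.4%, the one-page checkout 812/1337 = 60.7% → the one-page checkout
Email: Flow B 411/1370 = 30.0%, the one-page checkout 180/942 = 19.1% → Flow B
Overall: Flow B 2319/4390 = 52.8%, the one-page checkout 2744/4893 = 56.1% → the one-page checkout
Neither sweeps: Flow B wins 3 of 4 groups, the one-page checkout wins 1. The one-page checkout wins overall but not every group — no Simpson reversal.

No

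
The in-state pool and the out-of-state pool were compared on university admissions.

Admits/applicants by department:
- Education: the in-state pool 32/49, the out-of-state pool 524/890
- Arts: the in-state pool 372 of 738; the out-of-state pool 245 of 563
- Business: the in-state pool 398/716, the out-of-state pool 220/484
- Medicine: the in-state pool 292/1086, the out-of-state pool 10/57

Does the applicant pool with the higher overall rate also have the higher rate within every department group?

Education: the in-state pool 32/49 = 65.3%, the out-of-state pool 524/890 = 58.9% → the in-state pool
Arts: the in-state pool 372/738 = 50.4%, the out-of-state pool 245/563 = 43.5% → the in-state pool
Business: the in-state pool 398/716 = 55.6%, the out-of-state pool 220/484 = 45.5% → the in-state pool
Medicine: the in-state pool 292/1086 = 26.9%, the out-of-state pool 10/57 = 17.5% → the in-state pool
Overall: the in-state pool 1094/2589 = 42.3%, the out-of-state pool 999/1994 = 50.1% → the out-of-state pool
The in-state pool wins each department group but the out-of-state pool wins overall — the comparison reverses. The in-state pool's applicants skew toward Medicine, which has a lower base rate.

No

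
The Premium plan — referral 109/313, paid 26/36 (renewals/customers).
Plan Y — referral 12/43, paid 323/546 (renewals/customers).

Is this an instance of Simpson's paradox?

Referral: the Premium plan 109/313 = 34.8%, Plan Y 12/43 = 27.9% → the Premium plan
Paid: the Premium plan 26/36 = 72.2%, Plan Y 323/546 = 59.2% → the Premium plan
Overall: the Premium plan 135/349 = 38.7%, Plan Y 335/589 = 56.9% → Plan Y
The Premium plan wins each signup group but Plan Y wins overall — the comparison reverses. The Premium plan's customers skew toward referral, which has a lower base rate.

Yes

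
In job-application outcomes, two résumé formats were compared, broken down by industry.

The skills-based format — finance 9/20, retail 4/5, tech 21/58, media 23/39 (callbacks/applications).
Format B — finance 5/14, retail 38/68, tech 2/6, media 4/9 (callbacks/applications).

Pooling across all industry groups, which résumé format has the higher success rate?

Format B

Finance: the skills-based format 9/20 = 45.0%, Format B 5/14 = 35.7% → the skills-based format
Retail: the skills-based format 4/5 = 80.0%, Format B 38/68 = 55.9% → the skills-based format
Tech: the skills-based format 21/58 = 36.2%, Format B 2/6 = 33.3% → the skills-based format
Media: the skills-based format 23/39 = 59.0%, Format B 4/9 = 44.4% → the skills-based format
Overall: the skills-based format 57/122 = 46.7%, Format B 49/97 = 50.5% → Format B
(The skills-based format wins every industry group but Format B wins overall — the skills-based format's applications skew toward the low-rate tech group.)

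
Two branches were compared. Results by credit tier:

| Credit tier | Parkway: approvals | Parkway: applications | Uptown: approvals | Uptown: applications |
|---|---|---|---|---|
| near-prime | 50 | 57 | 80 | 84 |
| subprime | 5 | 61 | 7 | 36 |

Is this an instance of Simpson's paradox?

No

Near-prime: Parkway 50/57 = 87.7%, Uptown 80/84 = 95.2% → Uptown
Subprime: Parkway 5/61 = 8.2%, Uptown 7/36 = 19.4% → Uptown
Overall: Parkway 55/118 = 46.6%, Uptown 87/120 = 72.5% → Uptown
Uptown wins overall and in every credit group — no reversal.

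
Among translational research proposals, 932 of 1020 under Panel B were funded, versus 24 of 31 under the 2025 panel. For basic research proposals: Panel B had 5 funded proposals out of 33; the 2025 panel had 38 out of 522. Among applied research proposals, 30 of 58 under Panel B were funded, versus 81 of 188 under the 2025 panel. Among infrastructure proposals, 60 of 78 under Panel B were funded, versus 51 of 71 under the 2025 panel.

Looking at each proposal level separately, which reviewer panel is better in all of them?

Panel B

Translational research: Panel B 932/1020 = 91.4%, the 2025 panel 24/31 = 77.4% → Panel B
Basic research: Panel B 5/33 = 15.2%, the 2025 panel 38/522 = 7.3% → Panel B
Applied research: Panel B 30/58 = 51.7%, the 2025 panel 81/188 = 43.1% → Panel B
Infrastructure: Panel B 60/78 = 76.9%, the 2025 panel 51/71 = 71.8% → Panel B
Panel B has the higher rate in all 4 groups.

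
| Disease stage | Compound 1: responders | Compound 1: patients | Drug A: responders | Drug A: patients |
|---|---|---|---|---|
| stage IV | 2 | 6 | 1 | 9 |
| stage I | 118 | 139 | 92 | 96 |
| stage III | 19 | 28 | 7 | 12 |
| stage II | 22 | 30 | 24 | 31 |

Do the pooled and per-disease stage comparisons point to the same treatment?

Stage IV: Compound 1 2/6 = 33.3%, Drug A 1/9 = 11.1% → Compound 1
Stage I: Compound 1 118/139 = 84.9%, Drug A 92/96 = 95.8% → Drug A
Stage III: Compound 1 19/28 = 67.9%, Drug A 7/12 = 58.3% → Compound 1
Stage II: Compound 1 22/30 = 73.3%, Drug A 24/31 = 77.4% → Drug A
Overall: Compound 1 161/203 = 79.3%, Drug A 124/148 = 83.8% → Drug A
Neither sweeps: Compound 1 wins 2 of 4 groups, Drug A wins 2. Drug A wins overall but not every group — no Simpson reversal.

No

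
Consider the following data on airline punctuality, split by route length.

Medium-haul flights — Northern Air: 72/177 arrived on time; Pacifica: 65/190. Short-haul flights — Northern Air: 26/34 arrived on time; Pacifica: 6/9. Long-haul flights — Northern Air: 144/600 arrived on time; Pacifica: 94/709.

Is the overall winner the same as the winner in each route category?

Yes

Medium-haul: Northern Air 72/177 = 40.7%, Pacifica 65/190 = 34.2% → Northern Air
Short-haul: Northern Air 26/34 = 76.5%, Pacifica 6/9 = 66.7% → Northern Air
Long-haul: Northern Air 144/600 = 24.0%, Pacifica 94/709 = 13.3% → Northern Air
Overall: Northern Air 242/811 = 29.8%, Pacifica 165/908 = 18.2% → Northern Air
Northern Air wins overall and in every route group — no reversal.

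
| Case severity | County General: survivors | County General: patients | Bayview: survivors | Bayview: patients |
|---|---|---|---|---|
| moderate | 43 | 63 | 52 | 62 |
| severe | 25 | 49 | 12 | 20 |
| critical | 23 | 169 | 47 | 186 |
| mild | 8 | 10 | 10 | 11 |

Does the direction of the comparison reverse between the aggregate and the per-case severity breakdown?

No

Moderate: County General 43/63 = 68.3%, Bayview 52/62 = 83.9% → Bayview
Severe: County General 25/49 = 51.0%, Bayview 12/20 = 60.0% → Bayview
Critical: County General 23/169 = 13.6%, Bayview 47/186 = 25.3% → Bayview
Mild: County General 8/10 = 80.0%, Bayview 10/11 = 90.9% → Bayview
Overall: County General 99/291 = 34.0%, Bayview 121/279 = 43.4% → Bayview
Bayview wins overall and in every case group — no reversal.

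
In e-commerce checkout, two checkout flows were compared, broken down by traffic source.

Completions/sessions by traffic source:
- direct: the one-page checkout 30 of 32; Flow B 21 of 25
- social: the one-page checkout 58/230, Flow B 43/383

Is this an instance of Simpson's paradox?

No

Direct: the one-page checkout 30/32 = 93.8%, Flow B 21/25 = 84.0% → the one-page checkout
Social: the one-page checkout 58/230 = 25.2%, Flow B 43/383 = 11.2% → the one-page checkout
Overall: the one-page checkout 88/262 = 33.6%, Flow B 64/408 = 15.7% → the one-page checkout
The one-page checkout wins overall and in every traffic group — no reversal.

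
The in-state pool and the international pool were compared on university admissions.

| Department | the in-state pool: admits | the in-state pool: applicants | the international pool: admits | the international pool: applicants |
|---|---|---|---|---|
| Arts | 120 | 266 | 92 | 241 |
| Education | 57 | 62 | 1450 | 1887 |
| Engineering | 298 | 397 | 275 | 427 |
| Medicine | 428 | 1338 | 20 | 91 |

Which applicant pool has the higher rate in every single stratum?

the in-state pool

Arts: the in-state pool 120/266 = 45.1%, the international pool 92/241 = 38.2% → the in-state pool
Education: the in-state pool 57/62 = 91.9%, the international pool 1450/1887 = 76.8% → the in-state pool
Engineering: the in-state pool 298/397 = 75.1%, the international pool 275/427 = 64.4% → the in-state pool
Medicine: the in-state pool 428/1338 = 32.0%, the international pool 20/91 = 22.0% → the in-state pool
The in-state pool has the higher rate in all 4 groups.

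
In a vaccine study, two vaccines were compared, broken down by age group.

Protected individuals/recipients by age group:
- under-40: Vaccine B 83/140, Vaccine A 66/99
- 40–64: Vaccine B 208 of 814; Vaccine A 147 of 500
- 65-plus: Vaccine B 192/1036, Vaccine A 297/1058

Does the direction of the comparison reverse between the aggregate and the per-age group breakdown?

No

Under-40: Vaccine B 83/140 = 59.3%, Vaccine A 66/99 = 66.7% → Vaccine A
40–64: Vaccine B 208/814 = 25.6%, Vaccine A 147/500 = 29.4% → Vaccine A
65-plus: Vaccine B 192/1036 = 18.5%, Vaccine A 297/1058 = 28.1% → Vaccine A
Overall: Vaccine B 483/1990 = 24.3%, Vaccine A 510/1657 = 30.8% → Vaccine A
Vaccine A wins overall and in every age group — no reversal.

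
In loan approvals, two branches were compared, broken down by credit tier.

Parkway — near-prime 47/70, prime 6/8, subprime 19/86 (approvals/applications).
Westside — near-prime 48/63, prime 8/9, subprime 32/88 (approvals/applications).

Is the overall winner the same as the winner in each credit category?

Yes

Near-prime: Parkway 47/70 = 67.1%, Westside 48/63 = 76.2% → Westside
Prime: Parkway 6/8 = 75.0%, Westside 8/9 = 88.9% → Westside
Subprime: Parkway 19/86 = 22.1%, Westside 32/88 = 36.4% → Westside
Overall: Parkway 72/164 = 43.9%, Westside 88/160 = 55.0% → Westside
Westside wins overall and in every credit group — no reversal.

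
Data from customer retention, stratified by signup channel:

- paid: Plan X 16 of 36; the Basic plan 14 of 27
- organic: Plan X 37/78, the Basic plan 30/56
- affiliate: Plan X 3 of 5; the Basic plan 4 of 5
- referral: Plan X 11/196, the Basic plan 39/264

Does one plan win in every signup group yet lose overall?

Paid: Plan X 16/36 = 44.4%, the Basic plan 14/27 = 51.9% → the Basic plan
Organic: Plan X 37/78 = 47.4%, the Basic plan 30/56 = 53.6% → the Basic plan
Affiliate: Plan X 3/5 = 60.0%, the Basic plan 4/5 = 80.0% → the Basic plan
Referral: Plan X 11/196 = 5.6%, the Basic plan 39/264 = 14.8% → the Basic plan
Overall: Plan X 67/315 = 21.3%, the Basic plan 87/352 = 24.7% → the Basic plan
The Basic plan wins overall and in every signup group — no reversal.

No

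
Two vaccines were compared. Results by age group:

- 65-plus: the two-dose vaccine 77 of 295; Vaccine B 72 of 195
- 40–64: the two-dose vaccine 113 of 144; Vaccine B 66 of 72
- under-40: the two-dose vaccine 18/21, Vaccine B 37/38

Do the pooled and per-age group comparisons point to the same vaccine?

Yes

65-plus: the two-dose vaccine 77/295 = 26.1%, Vaccine B 72/195 = 36.9% → Vaccine B
40–64: the two-dose vaccine 113/144 = 78.5%, Vaccine B 66/72 = 91.7% → Vaccine B
Under-40: the two-dose vaccine 18/21 = 85.7%, Vaccine B 37/38 = 97.4% → Vaccine B
Overall: the two-dose vaccine 208/460 = 45.2%, Vaccine B 175/305 = 57.4% → Vaccine B
Vaccine B wins overall and in every age group — no reversal.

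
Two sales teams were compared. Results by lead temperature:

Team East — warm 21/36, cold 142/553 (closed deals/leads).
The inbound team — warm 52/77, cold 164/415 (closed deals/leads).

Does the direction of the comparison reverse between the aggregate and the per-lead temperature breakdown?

No

Warm: Team East 21/36 = 58.3%, the inbound team 52/77 = 67.5% → the inbound team
Cold: Team East 142/553 = 25.7%, the inbound team 164/415 = 39.5% → the inbound team
Overall: Team East 163/589 = 27.7%, the inbound team 216/492 = 43.9% → the inbound team
The inbound team wins overall and in every lead group — no reversal.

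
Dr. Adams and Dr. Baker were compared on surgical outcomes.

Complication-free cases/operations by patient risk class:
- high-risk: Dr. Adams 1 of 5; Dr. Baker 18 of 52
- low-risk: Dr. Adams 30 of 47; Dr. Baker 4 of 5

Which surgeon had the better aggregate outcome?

Dr. Adams

High-risk: Dr. Adams 1/5 = 20.0%, Dr. Baker 18/52 = 34.6% → Dr. Baker
Low-risk: Dr. Adams 30/47 = 63.8%, Dr. Baker 4/5 = 80.0% → Dr. Baker
Overall: Dr. Adams 31/52 = 59.6%, Dr. Baker 22/57 = 38.6% → Dr. Adams
(Dr. Baker wins every patient risk group but Dr. Adams wins overall — Dr. Baker's operations skew toward the low-rate high-risk group.)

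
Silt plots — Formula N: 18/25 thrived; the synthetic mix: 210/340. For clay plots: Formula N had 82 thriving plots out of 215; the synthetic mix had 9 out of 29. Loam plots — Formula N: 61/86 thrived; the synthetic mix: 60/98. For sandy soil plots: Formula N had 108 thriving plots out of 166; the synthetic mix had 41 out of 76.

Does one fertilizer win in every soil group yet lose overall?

Silt: Formula N 18/25 = 72.0%, the synthetic mix 210/340 = 61.8% → Formula N
Clay: Formula N 82/215 = 38.1%, the synthetic mix 9/29 = 31.0% → Formula N
Loam: Formula N 61/86 = 70.9%, the synthetic mix 60/98 = 61.2% → Formula N
Sandy soil: Formula N 108/166 = 65.1%, the synthetic mix 41/76 = 53.9% → Formula N
Overall: Formula N 269/492 = 54.7%, the synthetic mix 320/543 = 58.9% → the synthetic mix
Formula N wins each soil group but the synthetic mix wins overall — the comparison reverses. Formula N's plots skew toward clay, which has a lower base rate.

Yes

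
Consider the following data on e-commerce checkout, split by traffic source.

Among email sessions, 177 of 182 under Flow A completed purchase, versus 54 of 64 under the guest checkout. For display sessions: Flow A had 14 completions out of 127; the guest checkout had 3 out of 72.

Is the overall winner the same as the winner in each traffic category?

Email: Flow A 177/182 = 97.3%, the guest checkout 54/64 = 84.4% → Flow A
Display: Flow A 14/127 = 11.0%, the guest checkout 3/72 = 4.2% → Flow A
Overall: Flow A 191/309 = 61.8%, the guest checkout 57/136 = 41.9% → Flow A
Flow A wins overall and in every traffic group — no reversal.

Yes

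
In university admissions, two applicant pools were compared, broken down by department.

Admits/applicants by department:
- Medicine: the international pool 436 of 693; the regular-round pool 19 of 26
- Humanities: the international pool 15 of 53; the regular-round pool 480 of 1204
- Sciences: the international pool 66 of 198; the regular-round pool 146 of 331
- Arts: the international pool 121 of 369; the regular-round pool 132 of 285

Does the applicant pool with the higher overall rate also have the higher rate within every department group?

No

Medicine: the international pool 436/693 = 62.9%, the regular-round pool 19/26 = 73.1% → the regular-round pool
Humanities: the international pool 15/53 = 28.3%, the regular-round pool 480/1204 = 39.9% → the regular-round pool
Sciences: the international pool 66/198 = 33.3%, the regular-round pool 146/331 = 44.1% → the regular-round pool
Arts: the international pool 121/369 = 32.8%, the regular-round pool 132/285 = 46.3% → the regular-round pool
Overall: the international pool 638/1313 = 48.6%, the regular-round pool 777/1846 = 42.1% → the international pool
The regular-round pool wins each department group but the international pool wins overall — the comparison reverses. The regular-round pool's applicants skew toward Humanities, which has a lower base rate.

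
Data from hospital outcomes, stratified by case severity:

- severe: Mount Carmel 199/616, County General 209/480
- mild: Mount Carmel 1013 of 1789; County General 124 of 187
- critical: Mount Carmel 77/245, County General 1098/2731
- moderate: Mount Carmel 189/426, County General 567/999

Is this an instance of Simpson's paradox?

Severe: Mount Carmel 199/616 = 32.3%, County General 209/480 = 43.5% → County General
Mild: Mount Carmel 1013/1789 = 56.6%, County General 124/187 = 66.3% → County General
Critical: Mount Carmel 77/245 = 31.4%, County General 1098/2731 = 40.2% → County General
Moderate: Mount Carmel 189/426 = 44.4%, County General 567/999 = 56.8% → County General
Overall: Mount Carmel 1478/3076 = 48.0%, County General 1998/4397 = 45.4% → Mount Carmel
County General wins each case group but Mount Carmel wins overall — the comparison reverses. County General's patients skew toward critical, which has a lower base rate.

Yes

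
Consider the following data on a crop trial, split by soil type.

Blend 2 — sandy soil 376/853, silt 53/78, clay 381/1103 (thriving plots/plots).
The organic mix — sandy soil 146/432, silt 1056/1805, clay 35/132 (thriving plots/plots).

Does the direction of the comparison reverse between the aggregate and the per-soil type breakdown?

Yes

Sandy soil: Blend 2 376/853 = 44.1%, the organic mix 146/432 = 33.8% → Blend 2
Silt: Blend 2 53/78 = 67.9%, the organic mix 1056/1805 = 58.5% → Blend 2
Clay: Blend 2 381/1103 = 34.5%, the organic mix 35/132 = 26.5% → Blend 2
Overall: Blend 2 810/2034 = 39.8%, the organic mix 1237/2369 = 52.2% → the organic mix
Blend 2 wins each soil group but the organic mix wins overall — the comparison reverses. Blend 2's plots skew toward clay, which has a lower base rate.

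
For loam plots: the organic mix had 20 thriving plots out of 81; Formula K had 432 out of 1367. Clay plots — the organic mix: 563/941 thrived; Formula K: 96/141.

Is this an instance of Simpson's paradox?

Yes

Loam: the organic mix 20/81 = 24.7%, Formula K 432/1367 = 31.6% → Formula K
Clay: the organic mix 563/941 = 59.8%, Formula K 96/141 = 68.1% → Formula K
Overall: the organic mix 583/1022 = 57.0%, Formula K 528/1508 = 35.0% → the organic mix
Formula K wins each soil group but the organic mix wins overall — the comparison reverses. Formula K's plots skew toward loam, which has a lower base rate.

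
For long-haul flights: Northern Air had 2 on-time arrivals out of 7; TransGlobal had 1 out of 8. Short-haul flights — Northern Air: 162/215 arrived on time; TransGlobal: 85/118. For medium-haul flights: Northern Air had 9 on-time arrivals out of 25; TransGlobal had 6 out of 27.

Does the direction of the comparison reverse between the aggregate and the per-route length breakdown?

Long-haul: Northern Air 2/7 = 28.6%, TransGlobal 1/8 = 12.5% → Northern Air
Short-haul: Northern Air 162/215 = 75.3%, TransGlobal 85/118 = 72.0% → Northern Air
Medium-haul: Northern Air 9/25 = 36.0%, TransGlobal 6/27 = 22.2% → Northern Air
Overall: Northern Air 173/247 = 70.0%, TransGlobal 92/153 = 60.1% → Northern Air
Northern Air wins overall and in every route group — no reversal.

No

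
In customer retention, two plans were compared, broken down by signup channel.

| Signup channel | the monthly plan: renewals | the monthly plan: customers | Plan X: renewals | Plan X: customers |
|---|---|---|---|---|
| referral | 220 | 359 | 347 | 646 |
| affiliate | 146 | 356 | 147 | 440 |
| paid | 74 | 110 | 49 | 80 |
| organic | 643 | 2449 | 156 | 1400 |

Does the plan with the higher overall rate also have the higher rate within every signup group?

Yes

Referral: the monthly plan 220/359 = 61.3%, Plan X 347/646 = 53.7% → the monthly plan
Affiliate: the monthly plan 146/356 = 41.0%, Plan X 147/440 = 33.4% → the monthly plan
Paid: the monthly plan 74/110 = 67.3%, Plan X 49/80 = 61.2% → the monthly plan
Organic: the monthly plan 643/2449 = 26.3%, Plan X 156/1400 = 11.1% → the monthly plan
Overall: the monthly plan 1083/3274 = 33.1%, Plan X 699/2566 = 27.2% → the monthly plan
The monthly plan wins overall and in every signup group — no reversal.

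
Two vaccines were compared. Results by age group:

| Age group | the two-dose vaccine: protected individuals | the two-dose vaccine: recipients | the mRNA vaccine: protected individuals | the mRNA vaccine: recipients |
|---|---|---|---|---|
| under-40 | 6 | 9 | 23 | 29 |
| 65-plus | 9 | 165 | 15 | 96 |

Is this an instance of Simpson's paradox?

No

Under-40: the two-dose vaccine 6/9 = 66.7%, the mRNA vaccine 23/29 = 79.3% → the mRNA vaccine
65-plus: the two-dose vaccine 9/165 = 5.5%, the mRNA vaccine 15/96 = 15.6% → the mRNA vaccine
Overall: the two-dose vaccine 15/174 = 8.6%, the mRNA vaccine 38/125 = 30.4% → the mRNA vaccine
The mRNA vaccine wins overall and in every age group — no reversal.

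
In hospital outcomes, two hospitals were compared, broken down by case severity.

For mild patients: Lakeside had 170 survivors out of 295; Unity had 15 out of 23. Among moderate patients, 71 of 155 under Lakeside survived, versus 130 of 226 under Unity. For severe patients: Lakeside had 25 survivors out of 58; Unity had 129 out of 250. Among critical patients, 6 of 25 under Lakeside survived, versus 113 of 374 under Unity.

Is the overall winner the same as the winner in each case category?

Mild: Lakeside 170/295 = 57.6%, Unity 15/23 = 65.2% → Unity
Moderate: Lakeside 71/155 = 45.8%, Unity 130/226 = 57.5% → Unity
Severe: Lakeside 25/58 = 43.1%, Unity 129/250 = 51.6% → Unity
Critical: Lakeside 6/25 = 24.0%, Unity 113/374 = 30.2% → Unity
Overall: Lakeside 272/533 = 51.0%, Unity 387/873 = 44.3% → Lakeside
Unity wins each case group but Lakeside wins overall — the comparison reverses. Unity's patients skew toward critical, which has a lower base rate.

No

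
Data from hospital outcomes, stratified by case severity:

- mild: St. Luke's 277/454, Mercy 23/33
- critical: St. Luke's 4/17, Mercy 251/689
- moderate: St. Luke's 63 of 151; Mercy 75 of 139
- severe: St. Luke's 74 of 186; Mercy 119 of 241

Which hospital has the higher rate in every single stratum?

Mercy

Mild: St. Luke's 277/454 = 61.0%, Mercy 23/33 = 69.7% → Mercy
Critical: St. Luke's 4/17 = 23.5%, Mercy 251/689 = 36.4% → Mercy
Moderate: St. Luke's 63/151 = 41.7%, Mercy 75/139 = 54.0% → Mercy
Severe: St. Luke's 74/186 = 39.8%, Mercy 119/241 = 49.4% → Mercy
Mercy has the higher rate in all 4 groups.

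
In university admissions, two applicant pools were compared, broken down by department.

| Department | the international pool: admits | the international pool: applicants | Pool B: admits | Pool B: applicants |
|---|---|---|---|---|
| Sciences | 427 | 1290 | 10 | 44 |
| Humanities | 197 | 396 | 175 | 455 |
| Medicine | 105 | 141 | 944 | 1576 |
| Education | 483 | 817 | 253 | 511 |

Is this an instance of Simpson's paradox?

Sciences: the international pool 427/1290 = 33.1%, Pool B 10/44 = 22.7% → the international pool
Humanities: the international pool 197/396 = 49.7%, Pool B 175/455 = 38.5% → the international pool
Medicine: the international pool 105/141 = 74.5%, Pool B 944/1576 = 59.9% → the international pool
Education: the international pool 483/817 = 59.1%, Pool B 253/511 = 49.5% → the international pool
Overall: the international pool 1212/2644 = 45.8%, Pool B 1382/2586 = 53.4% → Pool B
The international pool wins each department group but Pool B wins overall — the comparison reverses. The international pool's applicants skew toward Sciences, which has a lower base rate.

Yes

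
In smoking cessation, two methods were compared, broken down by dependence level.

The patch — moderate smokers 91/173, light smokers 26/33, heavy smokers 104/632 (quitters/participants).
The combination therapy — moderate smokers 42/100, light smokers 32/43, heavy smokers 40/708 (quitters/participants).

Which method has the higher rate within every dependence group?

Moderate smokers: the patch 91/173 = 52.6%, the combination therapy 42/100 = 42.0% → the patch
Light smokers: the patch 26/33 = 78.8%, the combination therapy 32/43 = 74.4% → the patch
Heavy smokers: the patch 104/632 = 16.5%, the combination therapy 40/708 = 5.6% → the patch
The patch has the higher rate in all 3 groups.

the patch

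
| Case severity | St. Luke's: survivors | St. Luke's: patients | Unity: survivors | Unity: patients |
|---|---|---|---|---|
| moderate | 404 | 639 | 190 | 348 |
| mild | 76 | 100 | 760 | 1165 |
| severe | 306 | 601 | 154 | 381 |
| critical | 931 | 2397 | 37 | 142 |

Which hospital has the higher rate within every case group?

St. Luke's

Moderate: St. Luke's 404/639 = 63.2%, Unity 190/348 = 54.6% → St. Luke's
Mild: St. Luke's 76/100 = 76.0%, Unity 760/1165 = 65.2% → St. Luke's
Severe: St. Luke's 306/601 = 50.9%, Unity 154/381 = 40.4% → St. Luke's
Critical: St. Luke's 931/2397 = 38.8%, Unity 37/142 = 26.1% → St. Luke's
St. Luke's has the higher rate in all 4 groups.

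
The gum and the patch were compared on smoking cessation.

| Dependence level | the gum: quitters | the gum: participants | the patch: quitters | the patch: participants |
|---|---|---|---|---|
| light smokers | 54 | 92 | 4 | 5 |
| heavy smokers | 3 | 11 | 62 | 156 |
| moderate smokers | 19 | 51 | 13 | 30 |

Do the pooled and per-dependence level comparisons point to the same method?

No

Light smokers: the gum 54/92 = 58.7%, the patch 4/5 = 80.0% → the patch
Heavy smokers: the gum 3/11 = 27.3%, the patch 62/156 = 39.7% → the patch
Moderate smokers: the gum 19/51 = 37.3%, the patch 13/30 = 43.3% → the patch
Overall: the gum 76/154 = 49.4%, the patch 79/191 = 41.4% → the gum
The patch wins each dependence group but the gum wins overall — the comparison reverses. The patch's participants skew toward heavy smokers, which has a lower base rate.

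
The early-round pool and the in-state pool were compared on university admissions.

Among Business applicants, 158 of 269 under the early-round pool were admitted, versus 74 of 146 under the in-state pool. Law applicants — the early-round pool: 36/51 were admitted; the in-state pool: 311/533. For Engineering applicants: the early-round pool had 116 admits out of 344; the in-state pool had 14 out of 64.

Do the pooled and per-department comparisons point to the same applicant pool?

No

Business: the early-round pool 158/269 = 58.7%, the in-state pool 74/146 = 50.7% → the early-round pool
Law: the early-round pool 36/51 = 70.6%, the in-state pool 311/533 = 58.3% → the early-round pool
Engineering: the early-round pool 116/344 = 33.7%, the in-state pool 14/64 = 21.9% → the early-round pool
Overall: the early-round pool 310/664 = 46.7%, the in-state pool 399/743 = 53.7% → the in-state pool
The early-round pool wins each department group but the in-state pool wins overall — the comparison reverses. The early-round pool's applicants skew toward Engineering, which has a lower base rate.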